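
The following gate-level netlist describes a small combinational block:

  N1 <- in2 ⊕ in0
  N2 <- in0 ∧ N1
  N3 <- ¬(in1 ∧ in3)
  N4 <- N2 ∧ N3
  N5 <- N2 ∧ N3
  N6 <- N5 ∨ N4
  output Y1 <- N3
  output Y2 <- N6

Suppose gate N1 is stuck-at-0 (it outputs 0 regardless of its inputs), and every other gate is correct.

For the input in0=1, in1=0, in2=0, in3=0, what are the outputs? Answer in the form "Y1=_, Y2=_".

Propagate with N1 forced: N1=0 [stuck-at-0], N2=0, N3=1, N4=0, N5=0, N6=0.
So the outputs are Y1=1, Y2=0. (Without the fault they would be Y1=1, Y2=1.)

Y1=1, Y2=0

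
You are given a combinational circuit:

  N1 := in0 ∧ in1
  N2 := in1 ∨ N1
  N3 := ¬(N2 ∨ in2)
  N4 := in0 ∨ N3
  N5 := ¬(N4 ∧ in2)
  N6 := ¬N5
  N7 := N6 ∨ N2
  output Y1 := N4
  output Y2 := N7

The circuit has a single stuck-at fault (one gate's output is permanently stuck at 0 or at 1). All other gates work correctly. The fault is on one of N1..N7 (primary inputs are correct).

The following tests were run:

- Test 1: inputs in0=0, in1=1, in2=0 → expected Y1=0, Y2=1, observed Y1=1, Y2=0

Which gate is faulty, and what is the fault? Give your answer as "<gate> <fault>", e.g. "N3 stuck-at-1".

N2 stuck-at-0

Fault-free values for test 1 (in0=0, in1=1, in2=0): N1=0, N2=1, N3=0, N4=0, N5=1, N6=0, N7=1, giving Y1=0, Y2=1. Observed Y1=1, Y2=0.
Test 1: faults giving observed Y1=1, Y2=0 are {N2 stuck-at-0}.
Only N2 stuck-at-0 is consistent with every test.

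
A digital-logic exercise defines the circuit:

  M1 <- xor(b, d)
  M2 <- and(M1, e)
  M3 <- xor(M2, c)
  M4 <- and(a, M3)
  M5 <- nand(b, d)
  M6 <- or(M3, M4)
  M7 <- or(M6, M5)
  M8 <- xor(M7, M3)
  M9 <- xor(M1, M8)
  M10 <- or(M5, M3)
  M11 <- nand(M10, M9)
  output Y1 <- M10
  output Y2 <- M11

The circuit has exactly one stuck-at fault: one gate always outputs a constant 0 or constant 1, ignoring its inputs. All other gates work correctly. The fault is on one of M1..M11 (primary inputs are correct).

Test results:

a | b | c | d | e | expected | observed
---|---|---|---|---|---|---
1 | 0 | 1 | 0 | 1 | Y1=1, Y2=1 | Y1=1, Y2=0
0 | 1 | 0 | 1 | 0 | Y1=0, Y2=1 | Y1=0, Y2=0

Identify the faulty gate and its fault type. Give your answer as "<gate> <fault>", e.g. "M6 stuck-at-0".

Fault-free values for test 1 (a=1, b=0, c=1, d=0, e=1): M1=0, M2=0, M3=1, M4=1, M5=1, M6=1, M7=1, M8=0, M9=0, M10=1, M11=1, giving Y1=1, Y2=1. Observed Y1=1, Y2=0.
Test 1: faults giving observed Y1=1, Y2=0 are {M2 stuck-at-1, M3 stuck-at-0, M7 stuck-at-0, M8 stuck-at-1, M9 stuck-at-1, M11 stuck-at-0}.
Test 2 (a=0, b=1, c=0, d=1, e=0): fault-free M1=0, M2=0, M3=0, M4=0, M5=0, M6=0, M7=0, M8=0, M9=0, M10=0, M11=1 → Y1=0, Y2=1; observed Y1=0, Y2=0. Eliminates M2 stuck-at-1, M3 stuck-at-0, M7 stuck-at-0, M8 stuck-at-1, M9 stuck-at-1.
Only M11 stuck-at-0 is consistent with every test.

M11 stuck-at-0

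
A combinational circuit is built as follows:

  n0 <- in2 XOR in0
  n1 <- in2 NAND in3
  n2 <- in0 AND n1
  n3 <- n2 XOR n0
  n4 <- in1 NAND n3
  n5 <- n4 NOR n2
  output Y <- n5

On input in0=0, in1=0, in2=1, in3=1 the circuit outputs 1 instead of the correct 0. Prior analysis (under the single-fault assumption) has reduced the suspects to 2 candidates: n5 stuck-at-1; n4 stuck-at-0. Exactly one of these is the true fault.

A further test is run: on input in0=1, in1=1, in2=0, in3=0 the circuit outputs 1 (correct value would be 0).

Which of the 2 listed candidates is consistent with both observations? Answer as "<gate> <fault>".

n5 stuck-at-1

Evaluate each candidate on input in0=1, in1=1, in2=0, in3=0:
  n5 stuck-at-1: n0=1, n1=1, n2=1, n3=0, n4=1, n5=1 [stuck-at-1] → 1 — matches
  n4 stuck-at-0: n0=1, n1=1, n2=1, n3=0, n4=0 [stuck-at-0], n5=0 → 0 — eliminated
Only n5 stuck-at-1 reproduces the observed 1.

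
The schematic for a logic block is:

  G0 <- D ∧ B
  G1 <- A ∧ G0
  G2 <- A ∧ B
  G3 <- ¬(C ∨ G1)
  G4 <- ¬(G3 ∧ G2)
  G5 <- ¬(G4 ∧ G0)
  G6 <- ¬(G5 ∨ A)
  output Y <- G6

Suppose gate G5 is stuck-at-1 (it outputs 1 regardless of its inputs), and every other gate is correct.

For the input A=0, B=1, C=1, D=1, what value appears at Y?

0

Propagate with G5 forced: G0=1, G1=0, G2=0, G3=0, G4=1, G5=1 [stuck-at-1], G6=0.
So Y = 0. (Without the fault it would be 1.)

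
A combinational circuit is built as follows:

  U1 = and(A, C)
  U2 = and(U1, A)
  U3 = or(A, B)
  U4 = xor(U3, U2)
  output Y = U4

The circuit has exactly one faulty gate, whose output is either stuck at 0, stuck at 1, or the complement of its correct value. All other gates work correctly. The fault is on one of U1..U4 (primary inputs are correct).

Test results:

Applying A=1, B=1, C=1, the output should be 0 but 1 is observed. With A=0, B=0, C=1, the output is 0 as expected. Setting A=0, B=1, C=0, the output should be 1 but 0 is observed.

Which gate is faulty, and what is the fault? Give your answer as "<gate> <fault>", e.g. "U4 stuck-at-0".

U3 stuck-at-0

Fault-free values for test 1 (A=1, B=1, C=1): U1=1, U2=1, U3=1, U4=0, giving Y=0. Observed 1.
Test 1: faults giving observed 1 are {U1 stuck-at-0, U1 inverted output, U2 stuck-at-0, U2 inverted output, U3 stuck-at-0, U3 inverted output, U4 stuck-at-1, U4 inverted output}.
Test 2 (A=0, B=0, C=1): fault-free U1=0, U2=0, U3=0, U4=0 → 0; observed 0. Eliminates U2 inverted output, U3 inverted output, U4 stuck-at-1, U4 inverted output.
Test 3 (A=0, B=1, C=0): fault-free U1=0, U2=0, U3=1, U4=1 → 1; observed 0. Eliminates U1 stuck-at-0, U1 inverted output, U2 stuck-at-0.
Only U3 stuck-at-0 is consistent with every test.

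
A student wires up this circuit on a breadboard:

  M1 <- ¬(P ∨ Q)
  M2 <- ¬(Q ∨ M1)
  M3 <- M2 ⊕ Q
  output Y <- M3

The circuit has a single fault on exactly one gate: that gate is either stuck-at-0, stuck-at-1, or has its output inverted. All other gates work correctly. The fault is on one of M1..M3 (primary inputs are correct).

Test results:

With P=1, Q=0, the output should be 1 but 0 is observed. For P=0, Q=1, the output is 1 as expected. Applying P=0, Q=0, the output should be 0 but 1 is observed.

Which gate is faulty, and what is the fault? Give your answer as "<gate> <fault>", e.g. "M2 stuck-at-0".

M1 inverted output

Fault-free values for test 1 (P=1, Q=0): M1=0, M2=1, M3=1, giving Y=1. Observed 0.
Test 1: faults giving observed 0 are {M1 stuck-at-1, M1 inverted output, M2 stuck-at-0, M2 inverted output, M3 stuck-at-0, M3 inverted output}.
Test 2 (P=0, Q=1): fault-free M1=0, M2=0, M3=1 → 1; observed 1. Eliminates M2 inverted output, M3 stuck-at-0, M3 inverted output.
Test 3 (P=0, Q=0): fault-free M1=1, M2=0, M3=0 → 0; observed 1. Eliminates M1 stuck-at-1, M2 stuck-at-0.
Only M1 inverted output is consistent with every test.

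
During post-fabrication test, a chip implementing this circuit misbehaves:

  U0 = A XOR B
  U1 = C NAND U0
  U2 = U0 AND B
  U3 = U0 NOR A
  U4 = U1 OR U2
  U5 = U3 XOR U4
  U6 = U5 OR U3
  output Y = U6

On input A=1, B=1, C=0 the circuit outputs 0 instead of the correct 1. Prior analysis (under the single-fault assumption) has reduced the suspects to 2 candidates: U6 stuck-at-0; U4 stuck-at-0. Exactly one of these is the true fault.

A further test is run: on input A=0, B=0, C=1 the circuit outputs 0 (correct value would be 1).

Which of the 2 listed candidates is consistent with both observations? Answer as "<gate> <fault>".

U6 stuck-at-0

Evaluate each candidate on input A=0, B=0, C=1:
  U6 stuck-at-0: U0=0, U1=1, U2=0, U3=1, U4=1, U5=0, U6=0 [stuck-at-0] → 0 — matches
  U4 stuck-at-0: U0=0, U1=1, U2=0, U3=1, U4=0 [stuck-at-0], U5=1, U6=1 → 1 — eliminated
Only U6 stuck-at-0 reproduces the observed 0.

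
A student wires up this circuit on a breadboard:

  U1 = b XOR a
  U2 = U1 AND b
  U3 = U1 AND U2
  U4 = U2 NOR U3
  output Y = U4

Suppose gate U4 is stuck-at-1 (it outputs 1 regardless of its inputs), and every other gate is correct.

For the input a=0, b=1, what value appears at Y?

1

Propagate with U4 forced: U1=1, U2=1, U3=1, U4=1 [stuck-at-1].
So Y = 1. (Without the fault it would be 0.)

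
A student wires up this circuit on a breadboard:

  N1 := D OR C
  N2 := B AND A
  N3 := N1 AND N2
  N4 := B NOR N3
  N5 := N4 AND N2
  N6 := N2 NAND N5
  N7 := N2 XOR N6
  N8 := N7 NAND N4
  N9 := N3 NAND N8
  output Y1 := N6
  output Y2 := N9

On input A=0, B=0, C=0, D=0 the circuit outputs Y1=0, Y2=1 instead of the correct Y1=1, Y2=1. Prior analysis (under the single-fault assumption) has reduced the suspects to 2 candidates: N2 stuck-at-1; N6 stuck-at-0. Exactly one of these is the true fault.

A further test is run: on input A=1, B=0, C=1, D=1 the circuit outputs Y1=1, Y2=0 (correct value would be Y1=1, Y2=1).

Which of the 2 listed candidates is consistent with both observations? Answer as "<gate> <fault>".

Evaluate each candidate on input A=1, B=0, C=1, D=1:
  N2 stuck-at-1: N1=1, N2=1 [stuck-at-1], N3=1, N4=0, N5=0, N6=1, N7=0, N8=1, N9=0 → Y1=1, Y2=0 — matches
  N6 stuck-at-0: N1=1, N2=0, N3=0, N4=1, N5=0, N6=0 [stuck-at-0], N7=0, N8=1, N9=1 → Y1=0, Y2=1 — eliminated
Only N2 stuck-at-1 reproduces the observed Y1=1, Y2=0.

N2 stuck-at-1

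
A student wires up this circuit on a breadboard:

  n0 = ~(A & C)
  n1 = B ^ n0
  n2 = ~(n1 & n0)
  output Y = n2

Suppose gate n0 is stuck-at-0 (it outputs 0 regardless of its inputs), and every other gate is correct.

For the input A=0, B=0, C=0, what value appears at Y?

1

Propagate with n0 forced: n0=0 [stuck-at-0], n1=0, n2=1.
So Y = 1. (Without the fault it would be 0.)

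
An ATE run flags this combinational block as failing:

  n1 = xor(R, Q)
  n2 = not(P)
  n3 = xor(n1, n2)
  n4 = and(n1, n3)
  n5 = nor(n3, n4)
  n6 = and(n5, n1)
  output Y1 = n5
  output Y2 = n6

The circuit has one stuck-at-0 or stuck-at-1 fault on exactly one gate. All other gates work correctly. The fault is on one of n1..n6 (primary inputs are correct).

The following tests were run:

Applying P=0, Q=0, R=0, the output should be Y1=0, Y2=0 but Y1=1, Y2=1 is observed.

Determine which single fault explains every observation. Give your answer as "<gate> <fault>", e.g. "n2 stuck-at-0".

n1 stuck-at-1

Fault-free values for test 1 (P=0, Q=0, R=0): n1=0, n2=1, n3=1, n4=0, n5=0, n6=0, giving Y1=0, Y2=0. Observed Y1=1, Y2=1.
Test 1: faults giving observed Y1=1, Y2=1 are {n1 stuck-at-1}.
Only n1 stuck-at-1 is consistent with every test.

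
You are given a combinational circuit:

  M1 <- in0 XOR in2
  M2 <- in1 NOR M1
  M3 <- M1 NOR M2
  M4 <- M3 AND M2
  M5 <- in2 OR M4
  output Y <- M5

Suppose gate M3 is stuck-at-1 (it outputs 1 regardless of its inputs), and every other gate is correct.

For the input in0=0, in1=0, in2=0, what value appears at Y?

1

Propagate with M3 forced: M1=0, M2=1, M3=1 [stuck-at-1], M4=1, M5=1.
So Y = 1. (Without the fault it would be 0.)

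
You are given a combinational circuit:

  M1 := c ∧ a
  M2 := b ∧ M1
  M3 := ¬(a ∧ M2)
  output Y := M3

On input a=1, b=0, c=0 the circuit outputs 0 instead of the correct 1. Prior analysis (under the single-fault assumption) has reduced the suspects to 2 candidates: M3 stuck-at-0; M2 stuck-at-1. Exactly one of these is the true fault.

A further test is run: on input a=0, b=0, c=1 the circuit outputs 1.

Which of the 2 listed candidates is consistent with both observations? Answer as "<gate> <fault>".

M2 stuck-at-1

Evaluate each candidate on input a=0, b=0, c=1:
  M3 stuck-at-0: M1=0, M2=0, M3=0 [stuck-at-0] → 0 — eliminated
  M2 stuck-at-1: M1=0, M2=1 [stuck-at-1], M3=1 → 1 — matches
Only M2 stuck-at-1 reproduces the observed 1.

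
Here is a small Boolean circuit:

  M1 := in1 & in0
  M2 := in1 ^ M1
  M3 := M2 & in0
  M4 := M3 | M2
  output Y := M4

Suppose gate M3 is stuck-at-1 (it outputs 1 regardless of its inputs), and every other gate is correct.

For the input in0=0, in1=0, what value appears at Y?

Propagate with M3 forced: M1=0, M2=0, M3=1 [stuck-at-1], M4=1.
So Y = 1. (Without the fault it would be 0.)

1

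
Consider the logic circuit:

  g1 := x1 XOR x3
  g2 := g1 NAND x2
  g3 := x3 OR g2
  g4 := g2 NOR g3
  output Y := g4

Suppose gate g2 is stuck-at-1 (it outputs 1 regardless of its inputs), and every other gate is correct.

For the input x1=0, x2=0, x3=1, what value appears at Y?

0

Propagate with g2 forced: g1=1, g2=1 [stuck-at-1], g3=1, g4=0.
So Y = 0. (Same as the fault-free value — the fault is masked on this input.)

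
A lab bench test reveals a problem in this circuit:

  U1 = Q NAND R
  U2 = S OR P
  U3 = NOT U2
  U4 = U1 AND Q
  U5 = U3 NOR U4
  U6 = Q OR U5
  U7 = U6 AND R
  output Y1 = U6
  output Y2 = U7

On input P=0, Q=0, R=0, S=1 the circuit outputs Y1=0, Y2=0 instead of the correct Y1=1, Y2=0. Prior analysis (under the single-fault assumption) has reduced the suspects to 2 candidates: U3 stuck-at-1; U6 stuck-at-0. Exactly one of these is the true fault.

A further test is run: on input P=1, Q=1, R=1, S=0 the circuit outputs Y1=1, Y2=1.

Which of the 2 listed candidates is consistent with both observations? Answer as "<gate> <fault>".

U3 stuck-at-1

Evaluate each candidate on input P=1, Q=1, R=1, S=0:
  U3 stuck-at-1: U1=0, U2=1, U3=1 [stuck-at-1], U4=0, U5=0, U6=1, U7=1 → Y1=1, Y2=1 — matches
  U6 stuck-at-0: U1=0, U2=1, U3=0, U4=0, U5=1, U6=0 [stuck-at-0], U7=0 → Y1=0, Y2=0 — eliminated
Only U3 stuck-at-1 reproduces the observed Y1=1, Y2=1.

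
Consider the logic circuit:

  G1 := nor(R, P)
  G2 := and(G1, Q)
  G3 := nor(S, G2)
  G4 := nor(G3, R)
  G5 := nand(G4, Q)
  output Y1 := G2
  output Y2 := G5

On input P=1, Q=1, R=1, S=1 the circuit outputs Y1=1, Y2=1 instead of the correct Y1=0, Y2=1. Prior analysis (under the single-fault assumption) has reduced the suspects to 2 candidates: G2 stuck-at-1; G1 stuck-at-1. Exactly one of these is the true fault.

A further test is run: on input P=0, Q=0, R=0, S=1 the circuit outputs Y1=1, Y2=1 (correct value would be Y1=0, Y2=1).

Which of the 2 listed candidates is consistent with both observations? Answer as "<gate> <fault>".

Evaluate each candidate on input P=0, Q=0, R=0, S=1:
  G2 stuck-at-1: G1=1, G2=1 [stuck-at-1], G3=0, G4=1, G5=1 → Y1=1, Y2=1 — matches
  G1 stuck-at-1: G1=1 [stuck-at-1], G2=0, G3=0, G4=1, G5=1 → Y1=0, Y2=1 — eliminated
Only G2 stuck-at-1 reproduces the observed Y1=1, Y2=1.

G2 stuck-at-1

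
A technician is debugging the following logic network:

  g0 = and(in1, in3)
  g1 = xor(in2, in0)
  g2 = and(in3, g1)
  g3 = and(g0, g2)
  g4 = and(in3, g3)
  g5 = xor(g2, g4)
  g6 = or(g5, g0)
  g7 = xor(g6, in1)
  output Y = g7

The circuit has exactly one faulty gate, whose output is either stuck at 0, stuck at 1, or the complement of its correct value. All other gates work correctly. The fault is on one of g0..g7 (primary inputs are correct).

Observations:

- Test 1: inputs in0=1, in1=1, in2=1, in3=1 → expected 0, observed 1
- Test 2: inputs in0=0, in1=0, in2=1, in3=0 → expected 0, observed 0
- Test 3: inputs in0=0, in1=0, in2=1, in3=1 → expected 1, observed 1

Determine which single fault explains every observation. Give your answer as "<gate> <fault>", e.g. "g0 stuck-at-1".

Fault-free values for test 1 (in0=1, in1=1, in2=1, in3=1): g0=1, g1=0, g2=0, g3=0, g4=0, g5=0, g6=1, g7=0, giving Y=0. Observed 1.
Test 1: faults giving observed 1 are {g0 stuck-at-0, g0 inverted output, g6 stuck-at-0, g6 inverted output, g7 stuck-at-1, g7 inverted output}.
Test 2 (in0=0, in1=0, in2=1, in3=0): fault-free g0=0, g1=1, g2=0, g3=0, g4=0, g5=0, g6=0, g7=0 → 0; observed 0. Eliminates g0 inverted output, g6 inverted output, g7 stuck-at-1, g7 inverted output.
Test 3 (in0=0, in1=0, in2=1, in3=1): fault-free g0=0, g1=1, g2=1, g3=0, g4=0, g5=1, g6=1, g7=1 → 1; observed 1. Eliminates g6 stuck-at-0.
Only g0 stuck-at-0 is consistent with every test.

g0 stuck-at-0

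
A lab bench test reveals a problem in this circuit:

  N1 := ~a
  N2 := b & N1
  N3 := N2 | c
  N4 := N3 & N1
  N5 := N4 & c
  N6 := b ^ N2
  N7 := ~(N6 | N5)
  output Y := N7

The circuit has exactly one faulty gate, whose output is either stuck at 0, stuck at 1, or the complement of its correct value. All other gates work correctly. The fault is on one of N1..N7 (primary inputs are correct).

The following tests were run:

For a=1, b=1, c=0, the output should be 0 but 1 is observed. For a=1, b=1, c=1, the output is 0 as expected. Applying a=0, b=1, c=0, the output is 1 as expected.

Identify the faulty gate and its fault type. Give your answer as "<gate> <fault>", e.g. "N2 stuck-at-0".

N1 stuck-at-1

Fault-free values for test 1 (a=1, b=1, c=0): N1=0, N2=0, N3=0, N4=0, N5=0, N6=1, N7=0, giving Y=0. Observed 1.
Test 1: faults giving observed 1 are {N1 stuck-at-1, N1 inverted output, N2 stuck-at-1, N2 inverted output, N6 stuck-at-0, N6 inverted output, N7 stuck-at-1, N7 inverted output}.
Test 2 (a=1, b=1, c=1): fault-free N1=0, N2=0, N3=1, N4=0, N5=0, N6=1, N7=0 → 0; observed 0. Eliminates N2 stuck-at-1, N2 inverted output, N6 stuck-at-0, N6 inverted output, N7 stuck-at-1, N7 inverted output.
Test 3 (a=0, b=1, c=0): fault-free N1=1, N2=1, N3=1, N4=1, N5=0, N6=0, N7=1 → 1; observed 1. Eliminates N1 inverted output.
Only N1 stuck-at-1 is consistent with every test.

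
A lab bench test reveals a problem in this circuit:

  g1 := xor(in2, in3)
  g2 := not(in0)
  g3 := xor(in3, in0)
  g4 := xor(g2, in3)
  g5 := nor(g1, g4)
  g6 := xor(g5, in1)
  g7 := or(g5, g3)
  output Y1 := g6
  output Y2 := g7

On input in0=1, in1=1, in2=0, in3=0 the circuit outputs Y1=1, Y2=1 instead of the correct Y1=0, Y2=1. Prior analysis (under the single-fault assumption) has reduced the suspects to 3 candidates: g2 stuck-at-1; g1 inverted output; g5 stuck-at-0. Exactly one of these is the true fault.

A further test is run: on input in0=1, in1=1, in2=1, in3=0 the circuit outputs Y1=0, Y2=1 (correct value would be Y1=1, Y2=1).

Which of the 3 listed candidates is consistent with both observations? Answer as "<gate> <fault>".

g1 inverted output

Evaluate each candidate on input in0=1, in1=1, in2=1, in3=0:
  g2 stuck-at-1: g1=1, g2=1 [stuck-at-1], g3=1, g4=1, g5=0, g6=1, g7=1 → Y1=1, Y2=1 — eliminated
  g1 inverted output: g1=0 [inverted output], g2=0, g3=1, g4=0, g5=1, g6=0, g7=1 → Y1=0, Y2=1 — matches
  g5 stuck-at-0: g1=1, g2=0, g3=1, g4=0, g5=0 [stuck-at-0], g6=1, g7=1 → Y1=1, Y2=1 — eliminated
Only g1 inverted output reproduces the observed Y1=0, Y2=1.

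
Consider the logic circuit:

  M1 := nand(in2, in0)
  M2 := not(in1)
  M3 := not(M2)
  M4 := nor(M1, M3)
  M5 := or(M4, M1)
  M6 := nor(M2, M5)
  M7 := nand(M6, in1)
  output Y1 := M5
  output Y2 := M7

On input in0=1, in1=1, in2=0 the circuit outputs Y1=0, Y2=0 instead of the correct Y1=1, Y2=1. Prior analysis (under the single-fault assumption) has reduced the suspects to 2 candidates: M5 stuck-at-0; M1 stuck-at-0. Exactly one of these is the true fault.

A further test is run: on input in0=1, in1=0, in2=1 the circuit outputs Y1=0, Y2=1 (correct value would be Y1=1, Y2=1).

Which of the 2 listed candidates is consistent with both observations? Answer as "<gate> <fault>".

Evaluate each candidate on input in0=1, in1=0, in2=1:
  M5 stuck-at-0: M1=0, M2=1, M3=0, M4=1, M5=0 [stuck-at-0], M6=0, M7=1 → Y1=0, Y2=1 — matches
  M1 stuck-at-0: M1=0 [stuck-at-0], M2=1, M3=0, M4=1, M5=1, M6=0, M7=1 → Y1=1, Y2=1 — eliminated
Only M5 stuck-at-0 reproduces the observed Y1=0, Y2=1.

M5 stuck-at-0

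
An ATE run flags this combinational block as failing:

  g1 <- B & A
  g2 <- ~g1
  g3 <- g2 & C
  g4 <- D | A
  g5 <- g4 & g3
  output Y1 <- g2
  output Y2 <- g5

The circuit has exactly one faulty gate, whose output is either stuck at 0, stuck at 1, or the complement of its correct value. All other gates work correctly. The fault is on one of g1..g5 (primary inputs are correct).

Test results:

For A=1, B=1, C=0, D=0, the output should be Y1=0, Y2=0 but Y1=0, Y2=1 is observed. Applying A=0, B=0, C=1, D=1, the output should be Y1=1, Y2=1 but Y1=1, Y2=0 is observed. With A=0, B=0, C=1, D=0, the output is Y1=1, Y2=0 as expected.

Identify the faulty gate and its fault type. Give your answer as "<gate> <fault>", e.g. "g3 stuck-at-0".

Fault-free values for test 1 (A=1, B=1, C=0, D=0): g1=1, g2=0, g3=0, g4=1, g5=0, giving Y1=0, Y2=0. Observed Y1=0, Y2=1.
Test 1: faults giving observed Y1=0, Y2=1 are {g3 stuck-at-1, g3 inverted output, g5 stuck-at-1, g5 inverted output}.
Test 2 (A=0, B=0, C=1, D=1): fault-free g1=0, g2=1, g3=1, g4=1, g5=1 → Y1=1, Y2=1; observed Y1=1, Y2=0. Eliminates g3 stuck-at-1, g5 stuck-at-1.
Test 3 (A=0, B=0, C=1, D=0): fault-free g1=0, g2=1, g3=1, g4=0, g5=0 → Y1=1, Y2=0; observed Y1=1, Y2=0. Eliminates g5 inverted output.
Only g3 inverted output is consistent with every test.

g3 inverted output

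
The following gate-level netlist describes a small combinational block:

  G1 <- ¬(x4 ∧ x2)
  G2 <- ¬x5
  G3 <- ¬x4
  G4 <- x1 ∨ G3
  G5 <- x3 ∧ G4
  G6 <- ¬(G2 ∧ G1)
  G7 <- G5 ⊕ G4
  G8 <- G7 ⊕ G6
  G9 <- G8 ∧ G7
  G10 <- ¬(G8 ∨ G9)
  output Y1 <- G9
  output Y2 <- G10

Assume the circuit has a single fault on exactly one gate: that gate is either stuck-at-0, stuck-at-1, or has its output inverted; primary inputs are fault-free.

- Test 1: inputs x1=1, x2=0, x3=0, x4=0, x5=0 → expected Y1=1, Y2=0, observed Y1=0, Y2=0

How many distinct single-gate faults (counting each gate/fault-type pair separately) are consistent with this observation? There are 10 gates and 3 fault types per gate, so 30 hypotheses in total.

Fault-free: G1=1, G2=1, G3=1, G4=1, G5=0, G6=0, G7=1, G8=1, G9=1, G10=0 → Y1=1, Y2=0. Observed Y1=0, Y2=0.
  G1: none of the 3 fault types match ✗
  G2: none of the 3 fault types match ✗
  G3: none of the 3 fault types match ✗
  G4: none of the 3 fault types match ✗
  G5: none of the 3 fault types match ✗
  G6: none of the 3 fault types match ✗
  G7: none of the 3 fault types match ✗
  G8: none of the 3 fault types match ✗
  G9: stuck-at-0, inverted output ✓; others ✗
  G10: none of the 3 fault types match ✗
Consistent faults: {G9 stuck-at-0, G9 inverted output} — 2 in all.

2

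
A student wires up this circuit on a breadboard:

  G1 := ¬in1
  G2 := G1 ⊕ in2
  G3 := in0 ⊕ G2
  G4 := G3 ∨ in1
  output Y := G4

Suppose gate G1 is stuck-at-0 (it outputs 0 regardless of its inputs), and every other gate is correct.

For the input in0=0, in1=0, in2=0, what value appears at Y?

Propagate with G1 forced: G1=0 [stuck-at-0], G2=0, G3=0, G4=0.
So Y = 0. (Without the fault it would be 1.)

0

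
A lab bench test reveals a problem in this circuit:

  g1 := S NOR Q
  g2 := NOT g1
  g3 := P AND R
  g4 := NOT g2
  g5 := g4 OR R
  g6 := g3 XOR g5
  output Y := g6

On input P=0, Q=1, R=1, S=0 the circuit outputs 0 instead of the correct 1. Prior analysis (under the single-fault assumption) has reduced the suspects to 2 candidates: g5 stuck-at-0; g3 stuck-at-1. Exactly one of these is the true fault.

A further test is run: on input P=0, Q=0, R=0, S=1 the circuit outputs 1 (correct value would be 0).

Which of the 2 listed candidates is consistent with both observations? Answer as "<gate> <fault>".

Evaluate each candidate on input P=0, Q=0, R=0, S=1:
  g5 stuck-at-0: g1=0, g2=1, g3=0, g4=0, g5=0 [stuck-at-0], g6=0 → 0 — eliminated
  g3 stuck-at-1: g1=0, g2=1, g3=1 [stuck-at-1], g4=0, g5=0, g6=1 → 1 — matches
Only g3 stuck-at-1 reproduces the observed 1.

g3 stuck-at-1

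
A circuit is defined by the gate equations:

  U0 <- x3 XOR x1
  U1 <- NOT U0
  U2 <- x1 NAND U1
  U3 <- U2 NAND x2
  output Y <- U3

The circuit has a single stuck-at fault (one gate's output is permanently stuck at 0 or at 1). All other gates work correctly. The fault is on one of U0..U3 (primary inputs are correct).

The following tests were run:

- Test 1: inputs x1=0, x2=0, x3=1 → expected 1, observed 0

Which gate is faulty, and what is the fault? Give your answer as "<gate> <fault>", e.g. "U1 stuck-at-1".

Fault-free values for test 1 (x1=0, x2=0, x3=1): U0=1, U1=0, U2=1, U3=1, giving Y=1. Observed 0.
Test 1: faults giving observed 0 are {U3 stuck-at-0}.
Only U3 stuck-at-0 is consistent with every test.

U3 stuck-at-0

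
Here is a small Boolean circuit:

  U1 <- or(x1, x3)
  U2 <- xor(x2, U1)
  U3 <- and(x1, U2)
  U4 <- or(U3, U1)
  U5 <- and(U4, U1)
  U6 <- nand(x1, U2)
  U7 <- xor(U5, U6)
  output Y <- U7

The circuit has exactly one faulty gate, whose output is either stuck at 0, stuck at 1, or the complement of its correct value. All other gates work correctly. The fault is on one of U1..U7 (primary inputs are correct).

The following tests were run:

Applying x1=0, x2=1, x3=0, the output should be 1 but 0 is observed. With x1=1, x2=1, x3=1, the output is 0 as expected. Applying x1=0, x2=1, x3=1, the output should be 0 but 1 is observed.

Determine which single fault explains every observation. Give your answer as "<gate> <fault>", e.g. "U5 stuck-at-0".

Fault-free values for test 1 (x1=0, x2=1, x3=0): U1=0, U2=1, U3=0, U4=0, U5=0, U6=1, U7=1, giving Y=1. Observed 0.
Test 1: faults giving observed 0 are {U1 stuck-at-1, U1 inverted output, U5 stuck-at-1, U5 inverted output, U6 stuck-at-0, U6 inverted output, U7 stuck-at-0, U7 inverted output}.
Test 2 (x1=1, x2=1, x3=1): fault-free U1=1, U2=0, U3=0, U4=1, U5=1, U6=1, U7=0 → 0; observed 0. Eliminates U5 inverted output, U6 stuck-at-0, U6 inverted output, U7 inverted output.
Test 3 (x1=0, x2=1, x3=1): fault-free U1=1, U2=0, U3=0, U4=1, U5=1, U6=1, U7=0 → 0; observed 1. Eliminates U1 stuck-at-1, U5 stuck-at-1, U7 stuck-at-0.
Only U1 inverted output is consistent with every test.

U1 inverted output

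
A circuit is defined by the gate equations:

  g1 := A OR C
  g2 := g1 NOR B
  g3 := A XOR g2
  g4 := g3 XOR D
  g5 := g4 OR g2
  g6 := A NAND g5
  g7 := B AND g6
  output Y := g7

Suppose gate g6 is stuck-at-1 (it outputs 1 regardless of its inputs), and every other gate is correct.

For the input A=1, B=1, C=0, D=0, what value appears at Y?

1

Propagate with g6 forced: g1=1, g2=0, g3=1, g4=1, g5=1, g6=1 [stuck-at-1], g7=1.
So Y = 1. (Without the fault it would be 0.)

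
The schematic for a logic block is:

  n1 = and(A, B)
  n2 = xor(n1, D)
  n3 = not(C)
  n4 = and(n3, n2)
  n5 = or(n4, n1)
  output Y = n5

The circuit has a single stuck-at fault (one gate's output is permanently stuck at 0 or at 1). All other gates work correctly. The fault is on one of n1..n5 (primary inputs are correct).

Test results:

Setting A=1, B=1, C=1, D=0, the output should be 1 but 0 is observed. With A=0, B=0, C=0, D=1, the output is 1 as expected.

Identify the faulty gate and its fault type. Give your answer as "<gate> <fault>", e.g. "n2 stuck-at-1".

Fault-free values for test 1 (A=1, B=1, C=1, D=0): n1=1, n2=1, n3=0, n4=0, n5=1, giving Y=1. Observed 0.
Test 1: faults giving observed 0 are {n1 stuck-at-0, n5 stuck-at-0}.
Test 2 (A=0, B=0, C=0, D=1): fault-free n1=0, n2=1, n3=1, n4=1, n5=1 → 1; observed 1. Eliminates n5 stuck-at-0.
Only n1 stuck-at-0 is consistent with every test.

n1 stuck-at-0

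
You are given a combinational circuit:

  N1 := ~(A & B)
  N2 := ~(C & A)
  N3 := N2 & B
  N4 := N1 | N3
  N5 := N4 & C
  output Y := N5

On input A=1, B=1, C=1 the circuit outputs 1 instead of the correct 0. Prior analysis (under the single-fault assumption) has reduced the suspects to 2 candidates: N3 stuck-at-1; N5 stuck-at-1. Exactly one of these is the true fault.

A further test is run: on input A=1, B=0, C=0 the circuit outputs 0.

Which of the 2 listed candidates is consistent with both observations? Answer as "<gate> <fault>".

Evaluate each candidate on input A=1, B=0, C=0:
  N3 stuck-at-1: N1=1, N2=1, N3=1 [stuck-at-1], N4=1, N5=0 → 0 — matches
  N5 stuck-at-1: N1=1, N2=1, N3=0, N4=1, N5=1 [stuck-at-1] → 1 — eliminated
Only N3 stuck-at-1 reproduces the observed 0.

N3 stuck-at-1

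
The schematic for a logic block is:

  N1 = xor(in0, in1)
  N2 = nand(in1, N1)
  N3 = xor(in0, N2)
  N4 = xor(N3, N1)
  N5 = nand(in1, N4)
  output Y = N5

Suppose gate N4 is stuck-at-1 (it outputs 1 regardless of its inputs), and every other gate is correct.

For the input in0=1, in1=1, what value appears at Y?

0

Propagate with N4 forced: N1=0, N2=1, N3=0, N4=1 [stuck-at-1], N5=0.
So Y = 0. (Without the fault it would be 1.)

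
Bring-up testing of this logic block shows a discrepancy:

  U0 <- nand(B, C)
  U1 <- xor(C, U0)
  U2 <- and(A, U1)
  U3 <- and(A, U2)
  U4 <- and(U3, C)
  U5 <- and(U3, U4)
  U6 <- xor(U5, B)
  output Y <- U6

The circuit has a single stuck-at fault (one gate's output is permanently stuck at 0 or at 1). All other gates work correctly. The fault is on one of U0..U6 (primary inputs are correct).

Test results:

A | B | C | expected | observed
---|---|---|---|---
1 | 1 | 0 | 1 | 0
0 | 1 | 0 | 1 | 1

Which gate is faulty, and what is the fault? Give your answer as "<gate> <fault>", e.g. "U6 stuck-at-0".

U4 stuck-at-1

Fault-free values for test 1 (A=1, B=1, C=0): U0=1, U1=1, U2=1, U3=1, U4=0, U5=0, U6=1, giving Y=1. Observed 0.
Test 1: faults giving observed 0 are {U4 stuck-at-1, U5 stuck-at-1, U6 stuck-at-0}.
Test 2 (A=0, B=1, C=0): fault-free U0=1, U1=1, U2=0, U3=0, U4=0, U5=0, U6=1 → 1; observed 1. Eliminates U5 stuck-at-1, U6 stuck-at-0.
Only U4 stuck-at-1 is consistent with every test.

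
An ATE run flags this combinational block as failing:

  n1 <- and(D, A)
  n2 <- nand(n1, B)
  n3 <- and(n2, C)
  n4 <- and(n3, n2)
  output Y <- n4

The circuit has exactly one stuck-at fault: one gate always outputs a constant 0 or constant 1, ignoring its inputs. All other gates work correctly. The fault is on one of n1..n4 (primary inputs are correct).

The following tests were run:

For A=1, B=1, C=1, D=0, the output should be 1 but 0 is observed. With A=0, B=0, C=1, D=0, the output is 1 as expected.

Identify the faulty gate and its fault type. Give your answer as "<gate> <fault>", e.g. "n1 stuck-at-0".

Fault-free values for test 1 (A=1, B=1, C=1, D=0): n1=0, n2=1, n3=1, n4=1, giving Y=1. Observed 0.
Test 1: faults giving observed 0 are {n1 stuck-at-1, n2 stuck-at-0, n3 stuck-at-0, n4 stuck-at-0}.
Test 2 (A=0, B=0, C=1, D=0): fault-free n1=0, n2=1, n3=1, n4=1 → 1; observed 1. Eliminates n2 stuck-at-0, n3 stuck-at-0, n4 stuck-at-0.
Only n1 stuck-at-1 is consistent with every test.

n1 stuck-at-1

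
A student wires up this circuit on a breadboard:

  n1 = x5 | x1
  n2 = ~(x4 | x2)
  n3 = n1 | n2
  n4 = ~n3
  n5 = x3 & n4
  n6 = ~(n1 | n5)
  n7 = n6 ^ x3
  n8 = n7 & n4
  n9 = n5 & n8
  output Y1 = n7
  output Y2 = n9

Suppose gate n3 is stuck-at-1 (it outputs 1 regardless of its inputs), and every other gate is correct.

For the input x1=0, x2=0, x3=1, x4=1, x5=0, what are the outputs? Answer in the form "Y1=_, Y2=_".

Propagate with n3 forced: n1=0, n2=0, n3=1 [stuck-at-1], n4=0, n5=0, n6=1, n7=0, n8=0, n9=0.
So the outputs are Y1=0, Y2=0. (Without the fault they would be Y1=1, Y2=1.)

Y1=0, Y2=0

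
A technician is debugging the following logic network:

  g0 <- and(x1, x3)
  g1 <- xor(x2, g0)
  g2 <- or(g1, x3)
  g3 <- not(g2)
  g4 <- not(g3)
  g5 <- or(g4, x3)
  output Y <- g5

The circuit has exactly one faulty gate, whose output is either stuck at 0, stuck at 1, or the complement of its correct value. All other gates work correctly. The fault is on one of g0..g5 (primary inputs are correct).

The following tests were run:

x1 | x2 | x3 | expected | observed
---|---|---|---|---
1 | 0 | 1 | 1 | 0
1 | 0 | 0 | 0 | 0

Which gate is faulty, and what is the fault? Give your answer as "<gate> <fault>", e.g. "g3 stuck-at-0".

Fault-free values for test 1 (x1=1, x2=0, x3=1): g0=1, g1=1, g2=1, g3=0, g4=1, g5=1, giving Y=1. Observed 0.
Test 1: faults giving observed 0 are {g5 stuck-at-0, g5 inverted output}.
Test 2 (x1=1, x2=0, x3=0): fault-free g0=0, g1=0, g2=0, g3=1, g4=0, g5=0 → 0; observed 0. Eliminates g5 inverted output.
Only g5 stuck-at-0 is consistent with every test.

g5 stuck-at-0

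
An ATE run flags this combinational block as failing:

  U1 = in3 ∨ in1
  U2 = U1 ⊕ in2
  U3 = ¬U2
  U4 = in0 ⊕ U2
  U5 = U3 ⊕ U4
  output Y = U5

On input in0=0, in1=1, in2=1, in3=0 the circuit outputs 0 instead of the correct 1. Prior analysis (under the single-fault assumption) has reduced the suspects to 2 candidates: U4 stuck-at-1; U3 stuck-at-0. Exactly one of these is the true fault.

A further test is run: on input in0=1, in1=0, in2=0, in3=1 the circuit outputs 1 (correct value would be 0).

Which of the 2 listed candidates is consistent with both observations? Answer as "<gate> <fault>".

U4 stuck-at-1

Evaluate each candidate on input in0=1, in1=0, in2=0, in3=1:
  U4 stuck-at-1: U1=1, U2=1, U3=0, U4=1 [stuck-at-1], U5=1 → 1 — matches
  U3 stuck-at-0: U1=1, U2=1, U3=0 [stuck-at-0], U4=0, U5=0 → 0 — eliminated
Only U4 stuck-at-1 reproduces the observed 1.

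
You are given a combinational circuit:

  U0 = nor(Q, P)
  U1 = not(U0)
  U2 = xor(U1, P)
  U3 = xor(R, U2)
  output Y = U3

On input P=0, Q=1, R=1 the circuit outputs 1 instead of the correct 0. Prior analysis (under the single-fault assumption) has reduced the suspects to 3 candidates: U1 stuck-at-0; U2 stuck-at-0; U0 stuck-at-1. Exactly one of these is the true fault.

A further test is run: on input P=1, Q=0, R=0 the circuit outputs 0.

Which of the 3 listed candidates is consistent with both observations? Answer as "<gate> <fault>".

Evaluate each candidate on input P=1, Q=0, R=0:
  U1 stuck-at-0: U0=0, U1=0 [stuck-at-0], U2=1, U3=1 → 1 — eliminated
  U2 stuck-at-0: U0=0, U1=1, U2=0 [stuck-at-0], U3=0 → 0 — matches
  U0 stuck-at-1: U0=1 [stuck-at-1], U1=0, U2=1, U3=1 → 1 — eliminated
Only U2 stuck-at-0 reproduces the observed 0.

U2 stuck-at-0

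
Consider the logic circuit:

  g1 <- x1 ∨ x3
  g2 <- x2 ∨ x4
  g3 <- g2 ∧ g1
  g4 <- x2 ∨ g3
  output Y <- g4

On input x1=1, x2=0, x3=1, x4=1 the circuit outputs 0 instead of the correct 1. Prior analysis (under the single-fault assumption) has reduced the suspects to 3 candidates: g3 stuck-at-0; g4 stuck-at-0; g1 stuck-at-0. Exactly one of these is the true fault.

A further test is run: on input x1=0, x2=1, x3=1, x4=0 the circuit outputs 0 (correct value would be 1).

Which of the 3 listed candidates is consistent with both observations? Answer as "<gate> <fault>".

g4 stuck-at-0

Evaluate each candidate on input x1=0, x2=1, x3=1, x4=0:
  g3 stuck-at-0: g1=1, g2=1, g3=0 [stuck-at-0], g4=1 → 1 — eliminated
  g4 stuck-at-0: g1=1, g2=1, g3=1, g4=0 [stuck-at-0] → 0 — matches
  g1 stuck-at-0: g1=0 [stuck-at-0], g2=1, g3=0, g4=1 → 1 — eliminated
Only g4 stuck-at-0 reproduces the observed 0.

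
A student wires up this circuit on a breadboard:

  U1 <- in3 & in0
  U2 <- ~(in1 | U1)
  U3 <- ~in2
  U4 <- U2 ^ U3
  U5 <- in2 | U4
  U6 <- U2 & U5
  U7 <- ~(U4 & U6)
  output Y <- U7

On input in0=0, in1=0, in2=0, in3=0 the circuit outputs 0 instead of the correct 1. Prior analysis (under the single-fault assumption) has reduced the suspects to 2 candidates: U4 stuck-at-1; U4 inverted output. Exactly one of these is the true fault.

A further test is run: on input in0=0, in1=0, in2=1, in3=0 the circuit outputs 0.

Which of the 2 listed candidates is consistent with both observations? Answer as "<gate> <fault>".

U4 stuck-at-1

Evaluate each candidate on input in0=0, in1=0, in2=1, in3=0:
  U4 stuck-at-1: U1=0, U2=1, U3=0, U4=1 [stuck-at-1], U5=1, U6=1, U7=0 → 0 — matches
  U4 inverted output: U1=0, U2=1, U3=0, U4=0 [inverted output], U5=1, U6=1, U7=1 → 1 — eliminated
Only U4 stuck-at-1 reproduces the observed 0.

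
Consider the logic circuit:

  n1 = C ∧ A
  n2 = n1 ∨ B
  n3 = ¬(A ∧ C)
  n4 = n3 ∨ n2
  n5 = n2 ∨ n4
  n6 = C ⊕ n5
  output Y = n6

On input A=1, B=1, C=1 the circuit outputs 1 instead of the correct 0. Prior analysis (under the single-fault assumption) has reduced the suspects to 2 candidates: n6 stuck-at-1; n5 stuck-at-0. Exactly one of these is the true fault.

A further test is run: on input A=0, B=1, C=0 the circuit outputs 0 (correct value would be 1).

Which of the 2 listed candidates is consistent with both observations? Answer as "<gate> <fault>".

Evaluate each candidate on input A=0, B=1, C=0:
  n6 stuck-at-1: n1=0, n2=1, n3=1, n4=1, n5=1, n6=1 [stuck-at-1] → 1 — eliminated
  n5 stuck-at-0: n1=0, n2=1, n3=1, n4=1, n5=0 [stuck-at-0], n6=0 → 0 — matches
Only n5 stuck-at-0 reproduces the observed 0.

n5 stuck-at-0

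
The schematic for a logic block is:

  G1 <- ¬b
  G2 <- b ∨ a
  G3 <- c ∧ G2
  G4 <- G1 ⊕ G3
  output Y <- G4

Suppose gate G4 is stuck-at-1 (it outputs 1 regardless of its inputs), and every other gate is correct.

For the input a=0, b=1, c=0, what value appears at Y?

Propagate with G4 forced: G1=0, G2=1, G3=0, G4=1 [stuck-at-1].
So Y = 1. (Without the fault it would be 0.)

1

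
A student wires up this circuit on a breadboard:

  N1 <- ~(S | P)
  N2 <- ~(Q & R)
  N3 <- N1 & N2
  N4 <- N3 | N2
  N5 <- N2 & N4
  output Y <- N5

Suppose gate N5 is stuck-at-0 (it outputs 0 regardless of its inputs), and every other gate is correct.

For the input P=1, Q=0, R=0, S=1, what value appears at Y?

0

Propagate with N5 forced: N1=0, N2=1, N3=0, N4=1, N5=0 [stuck-at-0].
So Y = 0. (Without the fault it would be 1.)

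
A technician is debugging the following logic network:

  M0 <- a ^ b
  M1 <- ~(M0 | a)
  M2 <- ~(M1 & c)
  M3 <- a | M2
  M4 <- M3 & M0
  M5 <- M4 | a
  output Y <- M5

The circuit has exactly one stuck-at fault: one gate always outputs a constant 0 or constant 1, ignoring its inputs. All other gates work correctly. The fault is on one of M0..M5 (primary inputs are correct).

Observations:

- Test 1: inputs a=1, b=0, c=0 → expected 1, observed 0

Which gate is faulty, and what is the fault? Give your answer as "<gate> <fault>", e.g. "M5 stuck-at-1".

M5 stuck-at-0

Fault-free values for test 1 (a=1, b=0, c=0): M0=1, M1=0, M2=1, M3=1, M4=1, M5=1, giving Y=1. Observed 0.
Test 1: faults giving observed 0 are {M5 stuck-at-0}.
Only M5 stuck-at-0 is consistent with every test.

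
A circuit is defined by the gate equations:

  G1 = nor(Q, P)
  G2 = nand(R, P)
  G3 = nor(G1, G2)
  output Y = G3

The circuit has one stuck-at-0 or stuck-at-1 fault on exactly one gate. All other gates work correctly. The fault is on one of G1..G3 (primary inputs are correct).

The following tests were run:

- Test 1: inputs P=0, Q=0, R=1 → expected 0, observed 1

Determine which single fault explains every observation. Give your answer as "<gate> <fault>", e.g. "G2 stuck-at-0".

G3 stuck-at-1

Fault-free values for test 1 (P=0, Q=0, R=1): G1=1, G2=1, G3=0, giving Y=0. Observed 1.
Test 1: faults giving observed 1 are {G3 stuck-at-1}.
Only G3 stuck-at-1 is consistent with every test.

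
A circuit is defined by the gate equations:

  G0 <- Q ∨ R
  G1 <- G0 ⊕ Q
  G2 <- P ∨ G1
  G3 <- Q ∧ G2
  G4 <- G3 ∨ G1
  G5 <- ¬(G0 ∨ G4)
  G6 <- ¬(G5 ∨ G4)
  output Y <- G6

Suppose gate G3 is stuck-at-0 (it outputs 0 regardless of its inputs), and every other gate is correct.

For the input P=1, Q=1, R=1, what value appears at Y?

Propagate with G3 forced: G0=1, G1=0, G2=1, G3=0 [stuck-at-0], G4=0, G5=0, G6=1.
So Y = 1. (Without the fault it would be 0.)

1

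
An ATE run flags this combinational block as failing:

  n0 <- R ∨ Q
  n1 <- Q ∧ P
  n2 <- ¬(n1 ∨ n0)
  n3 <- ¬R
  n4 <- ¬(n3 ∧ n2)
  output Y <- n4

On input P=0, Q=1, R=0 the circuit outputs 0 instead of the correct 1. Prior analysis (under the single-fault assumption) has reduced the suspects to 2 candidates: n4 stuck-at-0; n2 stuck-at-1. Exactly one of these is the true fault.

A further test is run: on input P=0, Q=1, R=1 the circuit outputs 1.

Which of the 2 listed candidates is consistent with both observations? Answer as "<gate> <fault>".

Evaluate each candidate on input P=0, Q=1, R=1:
  n4 stuck-at-0: n0=1, n1=0, n2=0, n3=0, n4=0 [stuck-at-0] → 0 — eliminated
  n2 stuck-at-1: n0=1, n1=0, n2=1 [stuck-at-1], n3=0, n4=1 → 1 — matches
Only n2 stuck-at-1 reproduces the observed 1.

n2 stuck-at-1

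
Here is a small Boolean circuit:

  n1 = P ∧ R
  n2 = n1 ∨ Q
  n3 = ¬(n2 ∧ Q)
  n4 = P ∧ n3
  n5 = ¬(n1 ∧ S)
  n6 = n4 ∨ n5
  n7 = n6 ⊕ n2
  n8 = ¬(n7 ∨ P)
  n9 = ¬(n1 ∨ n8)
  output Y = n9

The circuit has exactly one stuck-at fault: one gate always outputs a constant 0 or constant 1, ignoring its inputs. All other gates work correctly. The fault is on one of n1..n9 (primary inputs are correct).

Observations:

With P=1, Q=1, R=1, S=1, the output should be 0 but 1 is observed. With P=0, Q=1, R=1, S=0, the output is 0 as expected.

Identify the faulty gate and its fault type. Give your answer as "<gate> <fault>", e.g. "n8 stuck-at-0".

n1 stuck-at-0

Fault-free values for test 1 (P=1, Q=1, R=1, S=1): n1=1, n2=1, n3=0, n4=0, n5=0, n6=0, n7=1, n8=0, n9=0, giving Y=0. Observed 1.
Test 1: faults giving observed 1 are {n1 stuck-at-0, n9 stuck-at-1}.
Test 2 (P=0, Q=1, R=1, S=0): fault-free n1=0, n2=1, n3=0, n4=0, n5=1, n6=1, n7=0, n8=1, n9=0 → 0; observed 0. Eliminates n9 stuck-at-1.
Only n1 stuck-at-0 is consistent with every test.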